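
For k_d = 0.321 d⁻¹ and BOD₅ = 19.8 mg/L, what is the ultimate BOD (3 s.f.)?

L₀ ≈ 24.8 mg/L

BOD₅ = L₀(1 − e^(−5k_d)) ⇒ L₀ = BOD₅ / (1 − e^(−5×0.321))
= 19.8 / (1 − 0.2009) = 19.8 / 0.7991 = 24.78 mg/L.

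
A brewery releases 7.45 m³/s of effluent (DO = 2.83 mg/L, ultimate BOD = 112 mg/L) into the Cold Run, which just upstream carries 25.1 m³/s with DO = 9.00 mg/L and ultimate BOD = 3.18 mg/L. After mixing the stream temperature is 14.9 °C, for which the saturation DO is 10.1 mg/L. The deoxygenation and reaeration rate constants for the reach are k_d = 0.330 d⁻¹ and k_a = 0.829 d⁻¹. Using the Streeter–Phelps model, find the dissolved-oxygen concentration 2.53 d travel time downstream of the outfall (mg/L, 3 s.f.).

DO ≈ 4.01 mg/L

Mixed DO = (25.1×9.00 + 7.45×2.83)/(25.1+7.45) = 247.0/32.55 = 7.588 mg/L.
Mixed L₀ = (25.1×3.18 + 7.45×112)/(32.55) = 914.2/32.55 = 28.09 mg/L.
Initial deficit D₀ = C_s − DO₀ = 10.1 − 7.588 = 2.512 mg/L.
D(2.53) = [0.330×28.09/(0.829−0.330)](e^(−0.330×2.53) − e^(−0.829×2.53)) + 2.512 e^(−0.829×2.53)
= 18.57 × (0.4339 − 0.1228) + 2.512 × 0.1228 = 6.088 mg/L.
DO = 10.1 − 6.088 = 4.012 mg/L.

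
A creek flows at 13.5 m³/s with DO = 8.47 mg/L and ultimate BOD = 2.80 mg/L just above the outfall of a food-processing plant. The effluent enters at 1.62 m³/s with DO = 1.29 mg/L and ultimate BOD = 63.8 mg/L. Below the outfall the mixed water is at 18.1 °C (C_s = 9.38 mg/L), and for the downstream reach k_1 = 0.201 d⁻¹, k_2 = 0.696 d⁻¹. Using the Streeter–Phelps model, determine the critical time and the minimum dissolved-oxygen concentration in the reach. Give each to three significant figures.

Mixed DO = (13.5×8.47 + 1.62×1.29)/(13.5+1.62) = 116.4/15.12 = 7.701 mg/L.
Mixed L₀ = (13.5×2.80 + 1.62×63.8)/(15.12) = 141.2/15.12 = 9.336 mg/L.
Initial deficit D₀ = C_s − DO₀ = 9.38 − 7.701 = 1.679 mg/L.
t_c = (1/0.4950) ln[(0.696/0.201)(1 − 1.679×0.4950/(0.201×9.336))] = 2.020 × ln(1.929) = 1.327 d.
D_c = (0.201/0.696) × 9.336 × e^(−0.201×1.327) = 0.2888 × 9.336 × 0.7659 = 2.065 mg/L.
Minimum DO = 9.38 − 2.065 = 7.315 mg/L.

t_c ≈ 1.33 d; minimum DO ≈ 7.32 mg/L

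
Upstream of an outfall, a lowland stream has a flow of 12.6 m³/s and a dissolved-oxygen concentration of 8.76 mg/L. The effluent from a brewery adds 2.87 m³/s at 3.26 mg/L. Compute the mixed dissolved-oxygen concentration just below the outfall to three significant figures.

7.74 mg/L

Flow-weighted mixing: C = (Q_r C_r + Q_w C_w)/(Q_r + Q_w)
= (12.6×8.76 + 2.87×3.26)/(12.6 + 2.87) = 119.7/15.47 = 7.740 mg/L.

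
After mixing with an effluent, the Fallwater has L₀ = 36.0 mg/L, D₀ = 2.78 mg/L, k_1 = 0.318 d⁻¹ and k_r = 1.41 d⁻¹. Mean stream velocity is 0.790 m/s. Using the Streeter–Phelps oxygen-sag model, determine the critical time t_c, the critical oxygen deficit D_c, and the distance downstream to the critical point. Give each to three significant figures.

t_c ≈ 1.08 d; D_c ≈ 5.76 mg/L; x_c ≈ 73.8 km

t_c = [1/(k_r−k_1)] ln[(k_r/k_1)(1 − D₀(k_r−k_1)/(k_1 L₀))]
= [1/(1.41−0.318)] ln[(1.41/0.318)(1 − 2.78×1.092/(0.318×36.0))]
= (1/1.092) ln[4.434 × 0.7348] = 0.9158 × ln(3.258) = 0.9158 × 1.181 = 1.082 d.
D_c = (k_1/k_r) L₀ e^(−k_1 t_c) = (0.318/1.41) × 36.0 × e^(−0.318×1.082) = 0.2255 × 36.0 × 0.7090 = 5.756 mg/L.
x_c = v t_c = 0.790 m/s × 1.082 d × 86400 s/d = 73830 m ≈ 73.8 km.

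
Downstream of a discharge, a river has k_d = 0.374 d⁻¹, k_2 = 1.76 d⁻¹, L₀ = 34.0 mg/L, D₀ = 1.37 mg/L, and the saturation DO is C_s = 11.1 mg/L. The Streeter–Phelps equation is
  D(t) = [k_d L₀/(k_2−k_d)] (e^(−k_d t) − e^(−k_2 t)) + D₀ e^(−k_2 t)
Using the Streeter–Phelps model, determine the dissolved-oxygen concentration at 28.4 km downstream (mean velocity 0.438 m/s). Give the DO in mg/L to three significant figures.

Travel time t = x/v = 28.4 km / (0.438 m/s) = 28400 m / 0.438 m/s = 64840 s = 0.7505 d.
k_d L₀/(k_2−k_d) = 0.374×34.0/(1.76−0.374) = 12.72/1.386 = 9.175 mg/L.
e^(−k_d t) = e^(−0.374×0.7505) = 0.7553; e^(−k_2 t) = e^(−1.76×0.7505) = 0.2669.
D = 9.175 × (0.7553 − 0.2669) + 1.37 × 0.2669 = 4.480 + 0.3657 = 4.846 mg/L.
DO = C_s − D = 11.1 − 4.846 = 6.254 mg/L.

DO ≈ 6.25 mg/L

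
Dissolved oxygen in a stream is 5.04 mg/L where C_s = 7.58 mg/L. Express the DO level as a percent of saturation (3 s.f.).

66.5 % saturation

% saturation = C/C_s × 100 = 5.04/7.58 × 100 = 66.5 %.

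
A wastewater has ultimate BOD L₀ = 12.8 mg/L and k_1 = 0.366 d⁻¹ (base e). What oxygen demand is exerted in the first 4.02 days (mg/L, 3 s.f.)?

y_t = L₀(1 − e^(−k_1 t)) = 12.8 × (1 − e^(−0.366×4.02))
= 12.8 × (1 − 0.2296) = 12.8 × 0.7704 = 9.861 mg/L.

y ≈ 9.86 mg/L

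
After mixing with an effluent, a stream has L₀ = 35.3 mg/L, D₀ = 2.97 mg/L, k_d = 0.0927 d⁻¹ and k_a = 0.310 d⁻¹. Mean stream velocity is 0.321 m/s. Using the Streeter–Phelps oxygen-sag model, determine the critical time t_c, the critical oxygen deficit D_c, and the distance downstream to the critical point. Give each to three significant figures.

t_c ≈ 4.54 d; D_c ≈ 6.93 mg/L; x_c ≈ 126 km

t_c = [1/(k_a−k_d)] ln[(k_a/k_d)(1 − D₀(k_a−k_d)/(k_d L₀))]
= [1/(0.310−0.0927)] ln[(0.310/0.0927)(1 − 2.97×0.2173/(0.0927×35.3))]
= (1/0.2173) ln[3.344 × 0.8028] = 4.602 × ln(2.685) = 4.602 × 0.9875 = 4.545 d.
D_c = (k_d/k_a) L₀ e^(−k_d t_c) = (0.0927/0.310) × 35.3 × e^(−0.0927×4.545) = 0.2990 × 35.3 × 0.6562 = 6.927 mg/L.
x_c = v t_c = 0.321 m/s × 4.545 d × 86400 s/d = 126000 m ≈ 126 km.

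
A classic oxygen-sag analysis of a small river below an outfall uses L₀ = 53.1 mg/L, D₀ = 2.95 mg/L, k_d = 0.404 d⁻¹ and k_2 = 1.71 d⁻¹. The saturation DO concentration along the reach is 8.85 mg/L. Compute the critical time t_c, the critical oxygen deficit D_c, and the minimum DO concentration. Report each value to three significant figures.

t_c ≈ 0.953 d; D_c ≈ 8.54 mg/L; min DO ≈ 0.314 mg/L

At the critical point dD/dt = 0, so k_d L₀ e^(−k_d t) = k_2 D. Substituting D(t) from the Streeter–Phelps equation and solving for t gives
t_c = ln[(k_2/k_d)(1 − D₀(k_2−k_d)/(k_d L₀))] / (k_2−k_d).
Here k_2−k_d = 1.306 d⁻¹ and 1 − D₀(k_2−k_d)/(k_d L₀) = 1 − 2.95×1.306/(0.404×53.1) = 0.8204, so
t_c = ln(4.233 × 0.8204) / 1.306 = 1.245 / 1.306 = 0.9532 d.
L(t_c) = L₀ e^(−k_d t_c) = 53.1 × 0.6804 = 36.13 mg/L, and at the critical point k_2 D_c = k_d L, so D_c = (0.404/1.71) × 36.13 = 8.536 mg/L.
Minimum DO = C_s − D_c = 8.85 − 8.536 = 0.3144 mg/L.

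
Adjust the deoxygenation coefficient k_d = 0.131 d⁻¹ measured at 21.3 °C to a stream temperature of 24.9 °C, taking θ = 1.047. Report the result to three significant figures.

k_d ≈ 0.155 d⁻¹

k_d(T₂) = k_d(T₁) · θ^(T₂−T₁) = 0.131 × 1.047^(24.9−21.3)
= 0.131 × 1.047^3.60 = 0.131 × 1.180 = 0.1546 d⁻¹.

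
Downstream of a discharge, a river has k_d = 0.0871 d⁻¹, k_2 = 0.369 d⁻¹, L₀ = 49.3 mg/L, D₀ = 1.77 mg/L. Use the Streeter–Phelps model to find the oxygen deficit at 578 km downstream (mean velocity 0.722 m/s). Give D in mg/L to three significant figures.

Travel time t = x/v = 578 km / (0.722 m/s) = 578000 m / 0.722 m/s = 800600 s = 9.266 d.
k_d L₀/(k_2−k_d) = 0.0871×49.3/(0.369−0.0871) = 4.294/0.2819 = 15.23 mg/L.
e^(−k_d t) = e^(−0.0871×9.266) = 0.4462; e^(−k_2 t) = e^(−0.369×9.266) = 0.03274.
D = 15.23 × (0.4462 − 0.03274) + 1.77 × 0.03274 = 6.298 + 0.05796 = 6.356 mg/L.

D ≈ 6.36 mg/L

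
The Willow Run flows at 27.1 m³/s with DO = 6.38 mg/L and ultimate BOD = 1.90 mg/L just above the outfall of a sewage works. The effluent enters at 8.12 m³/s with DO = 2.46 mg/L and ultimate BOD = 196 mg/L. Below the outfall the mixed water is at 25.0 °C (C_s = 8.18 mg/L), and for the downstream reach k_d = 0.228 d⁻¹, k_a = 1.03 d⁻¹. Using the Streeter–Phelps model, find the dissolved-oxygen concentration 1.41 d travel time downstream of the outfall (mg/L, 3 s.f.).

Mixed DO = (27.1×6.38 + 8.12×2.46)/(27.1+8.12) = 192.9/35.22 = 5.476 mg/L.
Mixed L₀ = (27.1×1.90 + 8.12×196)/(35.22) = 1643/35.22 = 46.65 mg/L.
Initial deficit D₀ = C_s − DO₀ = 8.18 − 5.476 = 2.704 mg/L.
D(1.41) = [0.228×46.65/(1.03−0.228)](e^(−0.228×1.41) − e^(−1.03×1.41)) + 2.704 e^(−1.03×1.41)
= 13.26 × (0.7251 − 0.2340) + 2.704 × 0.2340 = 7.145 mg/L.
DO = 8.18 − 7.145 = 1.035 mg/L.

DO ≈ 1.03 mg/L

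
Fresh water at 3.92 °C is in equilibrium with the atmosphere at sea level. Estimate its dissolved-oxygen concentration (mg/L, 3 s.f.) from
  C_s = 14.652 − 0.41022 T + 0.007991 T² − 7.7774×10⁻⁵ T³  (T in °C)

C_s = 14.652 − 0.41022×3.92 + 0.007991×3.92² − 7.7774×10⁻⁵×3.92³ = 13.16 mg/L.

C_s ≈ 13.2 mg/L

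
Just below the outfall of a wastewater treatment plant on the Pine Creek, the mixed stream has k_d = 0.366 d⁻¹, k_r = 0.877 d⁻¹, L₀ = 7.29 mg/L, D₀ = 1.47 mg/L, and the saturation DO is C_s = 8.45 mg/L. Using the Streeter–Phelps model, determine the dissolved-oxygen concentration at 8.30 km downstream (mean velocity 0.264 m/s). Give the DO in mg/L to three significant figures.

Travel time t = x/v = 8.30 km / (0.264 m/s) = 8300 m / 0.264 m/s = 31440 s = 0.3639 d.
k_d L₀/(k_r−k_d) = 0.366×7.29/(0.877−0.366) = 2.668/0.5110 = 5.221 mg/L.
e^(−k_d t) = e^(−0.366×0.3639) = 0.8753; e^(−k_r t) = e^(−0.877×0.3639) = 0.7268.
D = 5.221 × (0.8753 − 0.7268) + 1.47 × 0.7268 = 0.7755 + 1.068 = 1.844 mg/L.
DO = C_s − D = 8.45 − 1.844 = 6.606 mg/L.

DO ≈ 6.61 mg/L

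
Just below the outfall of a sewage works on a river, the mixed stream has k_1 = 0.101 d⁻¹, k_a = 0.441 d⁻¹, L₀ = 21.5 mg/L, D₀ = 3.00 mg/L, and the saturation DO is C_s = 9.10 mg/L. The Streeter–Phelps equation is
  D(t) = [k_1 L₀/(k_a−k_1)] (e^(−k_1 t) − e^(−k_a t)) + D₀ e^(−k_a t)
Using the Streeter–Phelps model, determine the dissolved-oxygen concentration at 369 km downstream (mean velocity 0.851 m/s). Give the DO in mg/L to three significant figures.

DO ≈ 5.62 mg/L

Travel time t = x/v = 369 km / (0.851 m/s) = 369000 m / 0.851 m/s = 433600 s = 5.019 d.
k_1 L₀/(k_a−k_1) = 0.101×21.5/(0.441−0.101) = 2.171/0.3400 = 6.387 mg/L.
e^(−k_1 t) = e^(−0.101×5.019) = 0.6024; e^(−k_a t) = e^(−0.441×5.019) = 0.1093.
D = 6.387 × (0.6024 − 0.1093) + 3.00 × 0.1093 = 3.149 + 0.3280 = 3.477 mg/L.
DO = C_s − D = 9.10 − 3.477 = 5.623 mg/L.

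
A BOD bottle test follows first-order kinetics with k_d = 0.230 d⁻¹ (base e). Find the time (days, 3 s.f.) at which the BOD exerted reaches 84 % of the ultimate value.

y/L₀ = 1 − e^(−k_d t) = 0.84 ⇒ e^(−k_d t) = 0.160
t = −ln(0.160) / 0.230 = 1.833 / 0.230 = 7.968 d.

t ≈ 7.97 d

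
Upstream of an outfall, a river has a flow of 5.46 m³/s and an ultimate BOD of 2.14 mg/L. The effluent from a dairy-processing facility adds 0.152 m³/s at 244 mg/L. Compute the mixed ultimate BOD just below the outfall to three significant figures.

8.69 mg/L

Flow-weighted mixing: C = (Q_r C_r + Q_w C_w)/(Q_r + Q_w)
= (5.46×2.14 + 0.152×244)/(5.46 + 0.152) = 48.77/5.612 = 8.691 mg/L.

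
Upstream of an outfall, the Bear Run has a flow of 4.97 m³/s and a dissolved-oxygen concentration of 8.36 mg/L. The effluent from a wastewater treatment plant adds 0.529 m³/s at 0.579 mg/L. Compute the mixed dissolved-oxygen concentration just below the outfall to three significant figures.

7.61 mg/L

Flow-weighted mixing: C = (Q_r C_r + Q_w C_w)/(Q_r + Q_w)
= (4.97×8.36 + 0.529×0.579)/(4.97 + 0.529) = 41.86/5.499 = 7.611 mg/L.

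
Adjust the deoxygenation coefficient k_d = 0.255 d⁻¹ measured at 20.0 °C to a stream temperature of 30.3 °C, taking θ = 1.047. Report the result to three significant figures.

k_d ≈ 0.409 d⁻¹

k_d(T₂) = k_d(T₁) · θ^(T₂−T₁) = 0.255 × 1.047^(30.3−20.0)
= 0.255 × 1.047^10.3 = 0.255 × 1.605 = 0.4093 d⁻¹.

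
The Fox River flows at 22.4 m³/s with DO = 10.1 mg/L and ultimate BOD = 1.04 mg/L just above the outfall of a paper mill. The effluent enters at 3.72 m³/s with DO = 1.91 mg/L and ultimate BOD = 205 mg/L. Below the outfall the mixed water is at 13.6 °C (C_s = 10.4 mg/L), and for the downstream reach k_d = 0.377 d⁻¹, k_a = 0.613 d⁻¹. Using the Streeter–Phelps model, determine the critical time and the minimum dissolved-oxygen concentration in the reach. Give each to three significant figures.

t_c ≈ 1.93 d; minimum DO ≈ 1.46 mg/L

Mixed DO = (22.4×10.1 + 3.72×1.91)/(22.4+3.72) = 233.3/26.12 = 8.934 mg/L.
Mixed L₀ = (22.4×1.04 + 3.72×205)/(26.12) = 785.9/26.12 = 30.09 mg/L.
Initial deficit D₀ = C_s − DO₀ = 10.4 − 8.934 = 1.466 mg/L.
t_c = (1/0.2360) ln[(0.613/0.377)(1 − 1.466×0.2360/(0.377×30.09))] = 4.237 × ln(1.576) = 1.929 d.
D_c = (0.377/0.613) × 30.09 × e^(−0.377×1.929) = 0.6150 × 30.09 × 0.4833 = 8.944 mg/L.
Minimum DO = 10.4 − 8.944 = 1.456 mg/L.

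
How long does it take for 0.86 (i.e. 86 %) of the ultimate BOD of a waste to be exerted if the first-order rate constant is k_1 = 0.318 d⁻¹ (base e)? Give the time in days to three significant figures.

t ≈ 6.18 d

y/L₀ = 1 − e^(−k_1 t) = 0.86 ⇒ e^(−k_1 t) = 0.140
t = −ln(0.140) / 0.318 = 1.966 / 0.318 = 6.183 d.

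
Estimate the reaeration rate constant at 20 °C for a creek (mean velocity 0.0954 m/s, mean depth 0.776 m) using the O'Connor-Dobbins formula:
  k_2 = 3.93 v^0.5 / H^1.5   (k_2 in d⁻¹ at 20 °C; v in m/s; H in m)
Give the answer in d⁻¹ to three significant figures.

k_2 = 3.93 × 0.0954^0.5 / 0.776^1.5 = 3.93 × 0.3089 / 0.6836 = 1.776 d⁻¹.

k_2 ≈ 1.78 d⁻¹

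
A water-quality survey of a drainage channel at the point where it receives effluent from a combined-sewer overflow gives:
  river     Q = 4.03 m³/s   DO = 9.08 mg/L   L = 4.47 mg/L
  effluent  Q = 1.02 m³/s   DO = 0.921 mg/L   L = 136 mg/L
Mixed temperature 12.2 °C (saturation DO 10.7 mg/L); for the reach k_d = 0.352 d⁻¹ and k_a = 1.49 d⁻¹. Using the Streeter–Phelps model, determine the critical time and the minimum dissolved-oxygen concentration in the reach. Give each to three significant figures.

t_c ≈ 0.902 d; minimum DO ≈ 5.36 mg/L

Mixed DO = (4.03×9.08 + 1.02×0.921)/(4.03+1.02) = 37.53/5.050 = 7.432 mg/L.
Mixed L₀ = (4.03×4.47 + 1.02×136)/(5.050) = 156.7/5.050 = 31.04 mg/L.
Initial deficit D₀ = C_s − DO₀ = 10.7 − 7.432 = 3.268 mg/L.
t_c = (1/1.138) ln[(1.49/0.352)(1 − 3.268×1.138/(0.352×31.04))] = 0.8787 × ln(2.792) = 0.9023 d.
D_c = (0.352/1.49) × 31.04 × e^(−0.352×0.9023) = 0.2362 × 31.04 × 0.7279 = 5.337 mg/L.
Minimum DO = 10.7 − 5.337 = 5.363 mg/L.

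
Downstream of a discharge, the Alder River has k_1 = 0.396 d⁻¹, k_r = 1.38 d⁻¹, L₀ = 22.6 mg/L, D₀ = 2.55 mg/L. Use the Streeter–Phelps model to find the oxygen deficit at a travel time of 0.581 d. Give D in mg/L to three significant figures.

D ≈ 4.29 mg/L

k_1 L₀/(k_r−k_1) = 0.396×22.6/(1.38−0.396) = 8.950/0.9840 = 9.095 mg/L.
e^(−k_1 t) = e^(−0.396×0.5810) = 0.7945; e^(−k_r t) = e^(−1.38×0.5810) = 0.4485.
D = 9.095 × (0.7945 − 0.4485) + 2.55 × 0.4485 = 3.146 + 1.144 = 4.290 mg/L.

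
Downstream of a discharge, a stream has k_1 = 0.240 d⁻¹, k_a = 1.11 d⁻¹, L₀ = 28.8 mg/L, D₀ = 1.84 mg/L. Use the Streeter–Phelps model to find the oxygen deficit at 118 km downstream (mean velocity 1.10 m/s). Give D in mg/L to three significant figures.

D ≈ 4.36 mg/L

Travel time t = x/v = 118 km / (1.10 m/s) = 118000 m / 1.10 m/s = 107300 s = 1.242 d.
k_1 L₀/(k_a−k_1) = 0.240×28.8/(1.11−0.240) = 6.912/0.8700 = 7.945 mg/L.
e^(−k_1 t) = e^(−0.240×1.242) = 0.7423; e^(−k_a t) = e^(−1.11×1.242) = 0.2520.
D = 7.945 × (0.7423 − 0.2520) + 1.84 × 0.2520 = 3.895 + 0.4638 = 4.359 mg/L.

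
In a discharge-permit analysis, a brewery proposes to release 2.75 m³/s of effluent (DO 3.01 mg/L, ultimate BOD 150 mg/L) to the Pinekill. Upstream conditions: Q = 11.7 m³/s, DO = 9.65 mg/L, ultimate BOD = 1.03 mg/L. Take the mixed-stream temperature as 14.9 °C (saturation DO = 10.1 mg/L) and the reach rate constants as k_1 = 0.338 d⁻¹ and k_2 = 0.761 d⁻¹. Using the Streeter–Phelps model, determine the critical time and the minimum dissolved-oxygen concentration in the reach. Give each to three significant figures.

t_c ≈ 1.74 d; minimum DO ≈ 2.85 mg/L

Mixed DO = (11.7×9.65 + 2.75×3.01)/(11.7+2.75) = 121.2/14.45 = 8.386 mg/L.
Mixed L₀ = (11.7×1.03 + 2.75×150)/(14.45) = 424.6/14.45 = 29.38 mg/L.
Initial deficit D₀ = C_s − DO₀ = 10.1 − 8.386 = 1.714 mg/L.
t_c = (1/0.4230) ln[(0.761/0.338)(1 − 1.714×0.4230/(0.338×29.38))] = 2.364 × ln(2.087) = 1.739 d.
D_c = (0.338/0.761) × 29.38 × e^(−0.338×1.739) = 0.4442 × 29.38 × 0.5555 = 7.249 mg/L.
Minimum DO = 10.1 − 7.249 = 2.851 mg/L.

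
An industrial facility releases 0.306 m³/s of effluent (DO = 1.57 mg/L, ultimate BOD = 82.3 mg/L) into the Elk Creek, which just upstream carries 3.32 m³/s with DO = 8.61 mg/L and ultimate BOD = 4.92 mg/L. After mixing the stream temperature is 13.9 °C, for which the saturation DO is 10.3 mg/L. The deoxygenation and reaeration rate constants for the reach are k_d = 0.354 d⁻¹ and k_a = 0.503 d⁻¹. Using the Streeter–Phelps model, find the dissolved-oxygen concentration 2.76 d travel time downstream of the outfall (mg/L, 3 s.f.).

Mixed DO = (3.32×8.61 + 0.306×1.57)/(3.32+0.306) = 29.07/3.626 = 8.016 mg/L.
Mixed L₀ = (3.32×4.92 + 0.306×82.3)/(3.626) = 41.52/3.626 = 11.45 mg/L.
Initial deficit D₀ = C_s − DO₀ = 10.3 − 8.016 = 2.284 mg/L.
D(2.76) = [0.354×11.45/(0.503−0.354)](e^(−0.354×2.76) − e^(−0.503×2.76)) + 2.284 e^(−0.503×2.76)
= 27.20 × (0.3764 − 0.2495) + 2.284 × 0.2495 = 4.023 mg/L.
DO = 10.3 − 4.023 = 6.277 mg/L.

DO ≈ 6.28 mg/L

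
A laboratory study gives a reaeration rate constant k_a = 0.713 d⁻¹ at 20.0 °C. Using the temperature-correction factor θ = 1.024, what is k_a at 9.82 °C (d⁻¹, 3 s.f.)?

k_a(T₂) = k_a(T₁) · θ^(T₂−T₁) = 0.713 × 1.024^(9.82−20.0)
= 0.713 × 1.024^-10.2 = 0.713 × 0.7855 = 0.5601 d⁻¹.

k_a ≈ 0.560 d⁻¹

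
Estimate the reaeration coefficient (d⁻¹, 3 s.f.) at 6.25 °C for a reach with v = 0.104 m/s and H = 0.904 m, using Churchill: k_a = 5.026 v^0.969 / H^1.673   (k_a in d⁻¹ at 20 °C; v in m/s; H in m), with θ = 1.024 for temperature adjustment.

k_a(20) = 5.026 × 0.104^0.969 / 0.904^1.673 = 5.026 × 0.1116 / 0.8446 = 0.6638 d⁻¹.
k_a(6.25) = 0.6638 × 1.024^(6.25−20) = 0.6638 × 0.7217 = 0.4791 d⁻¹.

k_a ≈ 0.479 d⁻¹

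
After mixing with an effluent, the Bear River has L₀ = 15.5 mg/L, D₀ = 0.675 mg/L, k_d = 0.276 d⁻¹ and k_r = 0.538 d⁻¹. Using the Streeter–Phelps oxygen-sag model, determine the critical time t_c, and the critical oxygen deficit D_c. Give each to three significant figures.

t_c ≈ 2.39 d; D_c ≈ 4.12 mg/L

At the critical point dD/dt = 0, so k_d L₀ e^(−k_d t) = k_r D. Substituting D(t) from the Streeter–Phelps equation and solving for t gives
t_c = ln[(k_r/k_d)(1 − D₀(k_r−k_d)/(k_d L₀))] / (k_r−k_d).
Here k_r−k_d = 0.2620 d⁻¹ and 1 − D₀(k_r−k_d)/(k_d L₀) = 1 − 0.675×0.2620/(0.276×15.5) = 0.9587, so
t_c = ln(1.949 × 0.9587) / 0.2620 = 0.6252 / 0.2620 = 2.386 d.
D_c = (k_d/k_r) L₀ e^(−k_d t_c) = (0.276/0.538) × 15.5 × e^(−0.276×2.386) = 0.5130 × 15.5 × 0.5175 = 4.115 mg/L.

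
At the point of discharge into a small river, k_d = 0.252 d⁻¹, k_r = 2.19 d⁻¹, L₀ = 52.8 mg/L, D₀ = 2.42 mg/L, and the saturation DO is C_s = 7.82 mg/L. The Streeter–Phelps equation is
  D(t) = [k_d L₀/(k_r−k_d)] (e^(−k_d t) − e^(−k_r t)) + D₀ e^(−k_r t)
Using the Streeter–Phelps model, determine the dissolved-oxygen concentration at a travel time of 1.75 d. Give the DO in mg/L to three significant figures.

k_d L₀/(k_r−k_d) = 0.252×52.8/(2.19−0.252) = 13.31/1.938 = 6.866 mg/L.
e^(−k_d t) = e^(−0.252×1.750) = 0.6434; e^(−k_r t) = e^(−2.19×1.750) = 0.02166.
D = 6.866 × (0.6434 − 0.02166) + 2.42 × 0.02166 = 4.269 + 0.05241 = 4.321 mg/L.
DO = C_s − D = 7.82 − 4.321 = 3.499 mg/L.

DO ≈ 3.50 mg/L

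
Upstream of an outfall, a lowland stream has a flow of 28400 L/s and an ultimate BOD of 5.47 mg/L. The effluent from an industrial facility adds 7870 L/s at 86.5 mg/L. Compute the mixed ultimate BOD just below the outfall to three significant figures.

Flow-weighted mixing: C = (Q_r C_r + Q_w C_w)/(Q_r + Q_w)
= (28400×5.47 + 7870×86.5)/(28400 + 7870) = 836100/36270 = 23.05 mg/L.

23.1 mg/L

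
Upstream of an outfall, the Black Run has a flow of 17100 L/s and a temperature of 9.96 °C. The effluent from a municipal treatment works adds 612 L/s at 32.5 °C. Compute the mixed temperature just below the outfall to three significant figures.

Flow-weighted mixing: C = (Q_r C_r + Q_w C_w)/(Q_r + Q_w)
= (17100×9.96 + 612×32.5)/(17100 + 612) = 190200/17710 = 10.74 °C.

10.7 °C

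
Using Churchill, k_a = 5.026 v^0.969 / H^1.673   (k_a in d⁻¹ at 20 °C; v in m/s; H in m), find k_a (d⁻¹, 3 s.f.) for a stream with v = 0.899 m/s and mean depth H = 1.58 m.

k_a ≈ 2.11 d⁻¹

k_a = 5.026 × 0.899^0.969 / 1.58^1.673 = 5.026 × 0.9020 / 2.150 = 2.109 d⁻¹.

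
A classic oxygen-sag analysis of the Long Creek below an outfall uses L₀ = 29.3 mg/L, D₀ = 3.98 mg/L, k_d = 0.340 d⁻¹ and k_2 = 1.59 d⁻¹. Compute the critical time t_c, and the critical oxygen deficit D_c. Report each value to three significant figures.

t_c ≈ 0.680 d; D_c ≈ 4.97 mg/L

At the critical point dD/dt = 0, so k_d L₀ e^(−k_d t) = k_2 D. Substituting D(t) from the Streeter–Phelps equation and solving for t gives
t_c = ln[(k_2/k_d)(1 − D₀(k_2−k_d)/(k_d L₀))] / (k_2−k_d).
Here k_2−k_d = 1.250 d⁻¹ and 1 − D₀(k_2−k_d)/(k_d L₀) = 1 − 3.98×1.250/(0.340×29.3) = 0.5006, so
t_c = ln(4.676 × 0.5006) / 1.250 = 0.8506 / 1.250 = 0.6805 d.
L(t_c) = L₀ e^(−k_d t_c) = 29.3 × 0.7935 = 23.25 mg/L, and at the critical point k_2 D_c = k_d L, so D_c = (0.340/1.59) × 23.25 = 4.971 mg/L.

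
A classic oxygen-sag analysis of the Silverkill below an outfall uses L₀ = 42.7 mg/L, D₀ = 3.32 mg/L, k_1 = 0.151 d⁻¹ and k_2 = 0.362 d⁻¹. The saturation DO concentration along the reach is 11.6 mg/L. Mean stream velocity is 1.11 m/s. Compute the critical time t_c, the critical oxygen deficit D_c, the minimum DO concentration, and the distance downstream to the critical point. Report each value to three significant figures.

t_c ≈ 3.60 d; D_c ≈ 10.3 mg/L; min DO ≈ 1.26 mg/L; x_c ≈ 345 km

At the critical point dD/dt = 0, so k_1 L₀ e^(−k_1 t) = k_2 D. Substituting D(t) from the Streeter–Phelps equation and solving for t gives
t_c = ln[(k_2/k_1)(1 − D₀(k_2−k_1)/(k_1 L₀))] / (k_2−k_1).
Here k_2−k_1 = 0.2110 d⁻¹ and 1 − D₀(k_2−k_1)/(k_1 L₀) = 1 − 3.32×0.2110/(0.151×42.7) = 0.8914, so
t_c = ln(2.397 × 0.8914) / 0.2110 = 0.7594 / 0.2110 = 3.599 d.
D_c = (k_1/k_2) L₀ e^(−k_1 t_c) = (0.151/0.362) × 42.7 × e^(−0.151×3.599) = 0.4171 × 42.7 × 0.5808 = 10.34 mg/L.
Minimum DO = C_s − D_c = 11.6 − 10.34 = 1.256 mg/L.
x_c = v t_c = 1.11 m/s × 3.599 d × 86400 s/d = 345100 m ≈ 345 km.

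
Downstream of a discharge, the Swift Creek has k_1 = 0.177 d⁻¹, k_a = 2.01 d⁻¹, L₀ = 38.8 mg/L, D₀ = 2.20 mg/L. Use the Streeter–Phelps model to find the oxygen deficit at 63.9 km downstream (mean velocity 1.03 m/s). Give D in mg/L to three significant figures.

D ≈ 2.93 mg/L

Travel time t = x/v = 63.9 km / (1.03 m/s) = 63900 m / 1.03 m/s = 62040 s = 0.7180 d.
k_1 L₀/(k_a−k_1) = 0.177×38.8/(2.01−0.177) = 6.868/1.833 = 3.747 mg/L.
e^(−k_1 t) = e^(−0.177×0.7180) = 0.8807; e^(−k_a t) = e^(−2.01×0.7180) = 0.2362.
D = 3.747 × (0.8807 − 0.2362) + 2.20 × 0.2362 = 2.415 + 0.5195 = 2.934 mg/L.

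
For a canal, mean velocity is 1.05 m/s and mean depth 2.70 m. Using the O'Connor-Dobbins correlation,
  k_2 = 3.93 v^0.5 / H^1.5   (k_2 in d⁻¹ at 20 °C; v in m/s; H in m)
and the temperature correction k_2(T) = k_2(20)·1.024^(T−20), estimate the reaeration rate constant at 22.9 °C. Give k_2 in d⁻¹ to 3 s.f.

k_2(20) = 3.93 × 1.05^0.5 / 2.70^1.5 = 3.93 × 1.025 / 4.437 = 0.9077 d⁻¹.
k_2(22.9) = 0.9077 × 1.024^(22.9−20) = 0.9077 × 1.071 = 0.9723 d⁻¹.

k_2 ≈ 0.972 d⁻¹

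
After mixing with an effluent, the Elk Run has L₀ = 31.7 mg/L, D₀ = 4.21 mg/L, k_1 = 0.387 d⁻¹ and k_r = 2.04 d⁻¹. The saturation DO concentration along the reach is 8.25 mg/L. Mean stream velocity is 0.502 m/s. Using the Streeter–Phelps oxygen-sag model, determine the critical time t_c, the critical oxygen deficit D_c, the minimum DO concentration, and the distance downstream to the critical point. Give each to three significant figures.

With k_r/k_1 = 5.271 and 1 − D₀(k_r−k_1)/(k_1 L₀) = 0.4327,
t_c = ln(5.271 × 0.4327) / (2.04 − 0.387) = ln(2.281) / 1.653 = 0.8247/1.653 = 0.4989 d.
L(t_c) = L₀ e^(−k_1 t_c) = 31.7 × 0.8244 = 26.13 mg/L, and at the critical point k_r D_c = k_1 L, so D_c = (0.387/2.04) × 26.13 = 4.958 mg/L.
Minimum DO = C_s − D_c = 8.25 − 4.958 = 3.292 mg/L.
x_c = v t_c = 0.502 m/s × 0.4989 d × 86400 s/d = 21640 m ≈ 21.6 km.

t_c ≈ 0.499 d; D_c ≈ 4.96 mg/L; min DO ≈ 3.29 mg/L; x_c ≈ 21.6 km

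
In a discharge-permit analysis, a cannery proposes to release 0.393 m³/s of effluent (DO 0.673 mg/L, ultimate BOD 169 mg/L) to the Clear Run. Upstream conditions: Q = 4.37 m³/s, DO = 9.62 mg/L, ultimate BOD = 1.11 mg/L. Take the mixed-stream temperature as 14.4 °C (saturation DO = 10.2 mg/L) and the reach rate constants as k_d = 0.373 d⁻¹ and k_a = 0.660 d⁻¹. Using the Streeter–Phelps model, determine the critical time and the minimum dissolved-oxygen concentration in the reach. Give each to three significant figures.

t_c ≈ 1.74 d; minimum DO ≈ 5.79 mg/L

Mixed DO = (4.37×9.62 + 0.393×0.673)/(4.37+0.393) = 42.30/4.763 = 8.882 mg/L.
Mixed L₀ = (4.37×1.11 + 0.393×169)/(4.763) = 71.27/4.763 = 14.96 mg/L.
Initial deficit D₀ = C_s − DO₀ = 10.2 − 8.882 = 1.318 mg/L.
t_c = (1/0.2870) ln[(0.660/0.373)(1 − 1.318×0.2870/(0.373×14.96))] = 3.484 × ln(1.649) = 1.744 d.
D_c = (0.373/0.660) × 14.96 × e^(−0.373×1.744) = 0.5652 × 14.96 × 0.5218 = 4.413 mg/L.
Minimum DO = 10.2 − 4.413 = 5.787 mg/L.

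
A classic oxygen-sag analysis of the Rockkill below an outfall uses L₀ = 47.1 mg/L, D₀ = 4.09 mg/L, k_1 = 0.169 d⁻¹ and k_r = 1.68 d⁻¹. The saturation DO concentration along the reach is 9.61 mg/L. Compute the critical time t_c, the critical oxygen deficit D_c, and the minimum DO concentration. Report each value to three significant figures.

With k_r/k_1 = 9.941 and 1 − D₀(k_r−k_1)/(k_1 L₀) = 0.2236,
t_c = ln(9.941 × 0.2236) / (1.68 − 0.169) = ln(2.223) / 1.511 = 0.7988/1.511 = 0.5287 d.
L(t_c) = L₀ e^(−k_1 t_c) = 47.1 × 0.9145 = 43.07 mg/L, and at the critical point k_r D_c = k_1 L, so D_c = (0.169/1.68) × 43.07 = 4.333 mg/L.
Minimum DO = C_s − D_c = 9.61 − 4.333 = 5.277 mg/L.

t_c ≈ 0.529 d; D_c ≈ 4.33 mg/L; min DO ≈ 5.28 mg/L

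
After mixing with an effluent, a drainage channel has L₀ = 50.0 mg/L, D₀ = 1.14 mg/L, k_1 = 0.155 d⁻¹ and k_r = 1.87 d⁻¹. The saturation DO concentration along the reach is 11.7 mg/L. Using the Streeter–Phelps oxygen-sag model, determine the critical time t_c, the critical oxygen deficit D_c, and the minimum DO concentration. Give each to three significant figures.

t_c ≈ 1.28 d; D_c ≈ 3.40 mg/L; min DO ≈ 8.30 mg/L

With k_r/k_1 = 12.06 and 1 − D₀(k_r−k_1)/(k_1 L₀) = 0.7477,
t_c = ln(12.06 × 0.7477) / (1.87 − 0.155) = ln(9.021) / 1.715 = 2.200/1.715 = 1.283 d.
D_c = (k_1/k_r) L₀ e^(−k_1 t_c) = (0.155/1.87) × 50.0 × e^(−0.155×1.283) = 0.08289 × 50.0 × 0.8197 = 3.397 mg/L.
Minimum DO = C_s − D_c = 11.7 − 3.397 = 8.303 mg/L.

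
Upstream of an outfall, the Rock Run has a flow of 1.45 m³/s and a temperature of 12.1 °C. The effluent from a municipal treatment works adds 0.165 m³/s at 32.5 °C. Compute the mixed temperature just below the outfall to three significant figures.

14.2 °C

Flow-weighted mixing: C = (Q_r C_r + Q_w C_w)/(Q_r + Q_w)
= (1.45×12.1 + 0.165×32.5)/(1.45 + 0.165) = 22.91/1.615 = 14.18 °C.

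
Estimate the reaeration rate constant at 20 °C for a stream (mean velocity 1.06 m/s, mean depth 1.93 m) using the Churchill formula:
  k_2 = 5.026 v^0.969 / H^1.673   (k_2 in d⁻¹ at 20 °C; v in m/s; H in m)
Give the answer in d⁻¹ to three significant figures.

k_2 = 5.026 × 1.06^0.969 / 1.93^1.673 = 5.026 × 1.058 / 3.004 = 1.770 d⁻¹.

k_2 ≈ 1.77 d⁻¹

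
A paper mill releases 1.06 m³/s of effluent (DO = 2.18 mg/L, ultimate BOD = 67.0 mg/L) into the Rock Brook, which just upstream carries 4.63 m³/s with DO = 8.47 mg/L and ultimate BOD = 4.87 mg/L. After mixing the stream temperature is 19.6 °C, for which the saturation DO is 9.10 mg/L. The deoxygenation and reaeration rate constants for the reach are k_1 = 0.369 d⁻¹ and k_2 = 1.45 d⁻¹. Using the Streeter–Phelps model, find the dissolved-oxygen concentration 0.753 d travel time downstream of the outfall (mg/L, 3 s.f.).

Mixed DO = (4.63×8.47 + 1.06×2.18)/(4.63+1.06) = 41.53/5.690 = 7.298 mg/L.
Mixed L₀ = (4.63×4.87 + 1.06×67.0)/(5.690) = 93.57/5.690 = 16.44 mg/L.
Initial deficit D₀ = C_s − DO₀ = 9.10 − 7.298 = 1.802 mg/L.
D(0.753) = [0.369×16.44/(1.45−0.369)](e^(−0.369×0.753) − e^(−1.45×0.753)) + 1.802 e^(−1.45×0.753)
= 5.613 × (0.7574 − 0.3356) + 1.802 × 0.3356 = 2.972 mg/L.
DO = 9.10 − 2.972 = 6.128 mg/L.

DO ≈ 6.13 mg/L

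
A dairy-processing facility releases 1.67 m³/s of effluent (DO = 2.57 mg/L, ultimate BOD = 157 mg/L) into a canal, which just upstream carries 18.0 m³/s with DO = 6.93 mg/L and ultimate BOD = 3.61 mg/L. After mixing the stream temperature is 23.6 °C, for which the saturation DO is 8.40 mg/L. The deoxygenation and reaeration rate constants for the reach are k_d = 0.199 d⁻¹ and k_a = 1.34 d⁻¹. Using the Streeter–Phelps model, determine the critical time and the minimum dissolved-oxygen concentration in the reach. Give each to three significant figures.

t_c ≈ 0.790 d; minimum DO ≈ 6.29 mg/L

Mixed DO = (18.0×6.93 + 1.67×2.57)/(18.0+1.67) = 129.0/19.67 = 6.560 mg/L.
Mixed L₀ = (18.0×3.61 + 1.67×157)/(19.67) = 327.2/19.67 = 16.63 mg/L.
Initial deficit D₀ = C_s − DO₀ = 8.40 − 6.560 = 1.840 mg/L.
t_c = (1/1.141) ln[(1.34/0.199)(1 − 1.840×1.141/(0.199×16.63))] = 0.8764 × ln(2.462) = 0.7897 d.
D_c = (0.199/1.34) × 16.63 × e^(−0.199×0.7897) = 0.1485 × 16.63 × 0.8546 = 2.111 mg/L.
Minimum DO = 8.40 − 2.111 = 6.289 mg/L.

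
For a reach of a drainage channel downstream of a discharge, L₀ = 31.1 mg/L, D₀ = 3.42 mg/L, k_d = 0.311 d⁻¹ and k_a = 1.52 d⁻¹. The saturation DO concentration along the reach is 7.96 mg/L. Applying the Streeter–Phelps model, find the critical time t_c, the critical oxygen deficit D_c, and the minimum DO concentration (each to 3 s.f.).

t_c ≈ 0.851 d; D_c ≈ 4.88 mg/L; min DO ≈ 3.08 mg/L

With k_a/k_d = 4.887 and 1 − D₀(k_a−k_d)/(k_d L₀) = 0.5725,
t_c = ln(4.887 × 0.5725) / (1.52 − 0.311) = ln(2.798) / 1.209 = 1.029/1.209 = 0.8511 d.
L(t_c) = L₀ e^(−k_d t_c) = 31.1 × 0.7675 = 23.87 mg/L, and at the critical point k_a D_c = k_d L, so D_c = (0.311/1.52) × 23.87 = 4.883 mg/L.
Minimum DO = C_s − D_c = 7.96 − 4.883 = 3.077 mg/L.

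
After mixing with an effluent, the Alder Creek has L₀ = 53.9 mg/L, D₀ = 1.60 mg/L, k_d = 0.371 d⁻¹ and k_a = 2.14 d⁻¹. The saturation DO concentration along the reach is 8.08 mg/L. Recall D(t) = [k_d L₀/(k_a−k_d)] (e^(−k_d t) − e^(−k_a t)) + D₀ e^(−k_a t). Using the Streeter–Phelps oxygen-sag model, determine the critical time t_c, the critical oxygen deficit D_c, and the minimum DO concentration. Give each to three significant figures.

With k_a/k_d = 5.768 and 1 − D₀(k_a−k_d)/(k_d L₀) = 0.8585,
t_c = ln(5.768 × 0.8585) / (2.14 − 0.371) = ln(4.952) / 1.769 = 1.600/1.769 = 0.9043 d.
D_c = (k_d/k_a) L₀ e^(−k_d t_c) = (0.371/2.14) × 53.9 × e^(−0.371×0.9043) = 0.1734 × 53.9 × 0.7150 = 6.681 mg/L.
Minimum DO = C_s − D_c = 8.08 − 6.681 = 1.399 mg/L.

t_c ≈ 0.904 d; D_c ≈ 6.68 mg/L; min DO ≈ 1.40 mg/L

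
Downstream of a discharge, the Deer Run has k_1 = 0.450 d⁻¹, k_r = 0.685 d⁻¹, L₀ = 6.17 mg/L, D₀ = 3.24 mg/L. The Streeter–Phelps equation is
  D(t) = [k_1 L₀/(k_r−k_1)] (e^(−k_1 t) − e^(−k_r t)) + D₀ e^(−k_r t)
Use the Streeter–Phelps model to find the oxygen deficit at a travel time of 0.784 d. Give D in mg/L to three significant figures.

k_1 L₀/(k_r−k_1) = 0.450×6.17/(0.685−0.450) = 2.776/0.2350 = 11.81 mg/L.
e^(−k_1 t) = e^(−0.450×0.7840) = 0.7027; e^(−k_r t) = e^(−0.685×0.7840) = 0.5845.
D = 11.81 × (0.7027 − 0.5845) + 3.24 × 0.5845 = 1.397 + 1.894 = 3.291 mg/L.

D ≈ 3.29 mg/L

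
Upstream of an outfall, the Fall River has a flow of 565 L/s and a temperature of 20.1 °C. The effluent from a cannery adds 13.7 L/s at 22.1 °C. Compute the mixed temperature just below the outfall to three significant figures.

20.1 °C

Flow-weighted mixing: C = (Q_r C_r + Q_w C_w)/(Q_r + Q_w)
= (565×20.1 + 13.7×22.1)/(565 + 13.7) = 11660/578.7 = 20.15 °C.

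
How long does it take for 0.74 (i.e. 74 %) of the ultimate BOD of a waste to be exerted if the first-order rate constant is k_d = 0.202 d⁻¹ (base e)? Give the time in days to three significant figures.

y/L₀ = 1 − e^(−k_d t) = 0.74 ⇒ e^(−k_d t) = 0.260
t = −ln(0.260) / 0.202 = 1.347 / 0.202 = 6.669 d.

t ≈ 6.67 d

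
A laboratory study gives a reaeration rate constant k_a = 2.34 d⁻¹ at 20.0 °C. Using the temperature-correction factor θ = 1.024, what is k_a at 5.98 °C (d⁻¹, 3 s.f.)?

k_a(T₂) = k_a(T₁) · θ^(T₂−T₁) = 2.34 × 1.024^(5.98−20.0)
= 2.34 × 1.024^-14.0 = 2.34 × 0.7171 = 1.678 d⁻¹.

k_a ≈ 1.68 d⁻¹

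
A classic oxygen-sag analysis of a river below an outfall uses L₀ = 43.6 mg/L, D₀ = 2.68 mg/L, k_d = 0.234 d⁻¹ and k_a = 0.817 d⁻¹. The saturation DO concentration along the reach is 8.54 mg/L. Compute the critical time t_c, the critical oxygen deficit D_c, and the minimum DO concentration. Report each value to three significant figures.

t_c = [1/(k_a−k_d)] ln[(k_a/k_d)(1 − D₀(k_a−k_d)/(k_d L₀))]
= [1/(0.817−0.234)] ln[(0.817/0.234)(1 − 2.68×0.5830/(0.234×43.6))]
= (1/0.5830) ln[3.491 × 0.8469] = 1.715 × ln(2.957) = 1.715 × 1.084 = 1.860 d.
L(t_c) = L₀ e^(−k_d t_c) = 43.6 × 0.6472 = 28.22 mg/L, and at the critical point k_a D_c = k_d L, so D_c = (0.234/0.817) × 28.22 = 8.082 mg/L.
Minimum DO = C_s − D_c = 8.54 − 8.082 = 0.4582 mg/L.

t_c ≈ 1.86 d; D_c ≈ 8.08 mg/L; min DO ≈ 0.458 mg/L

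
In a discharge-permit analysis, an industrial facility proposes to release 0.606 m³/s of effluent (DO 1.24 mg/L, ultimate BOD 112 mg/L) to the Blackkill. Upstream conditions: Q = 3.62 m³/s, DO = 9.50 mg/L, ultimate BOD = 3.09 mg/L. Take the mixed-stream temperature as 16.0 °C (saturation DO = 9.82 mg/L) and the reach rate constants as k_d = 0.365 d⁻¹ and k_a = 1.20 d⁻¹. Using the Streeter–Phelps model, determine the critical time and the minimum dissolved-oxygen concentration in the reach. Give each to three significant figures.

t_c ≈ 1.18 d; minimum DO ≈ 6.12 mg/L

Mixed DO = (3.62×9.50 + 0.606×1.24)/(3.62+0.606) = 35.14/4.226 = 8.316 mg/L.
Mixed L₀ = (3.62×3.09 + 0.606×112)/(4.226) = 79.06/4.226 = 18.71 mg/L.
Initial deficit D₀ = C_s − DO₀ = 9.82 − 8.316 = 1.504 mg/L.
t_c = (1/0.8350) ln[(1.20/0.365)(1 − 1.504×0.8350/(0.365×18.71))] = 1.198 × ln(2.683) = 1.182 d.
D_c = (0.365/1.20) × 18.71 × e^(−0.365×1.182) = 0.3042 × 18.71 × 0.6496 = 3.696 mg/L.
Minimum DO = 9.82 − 3.696 = 6.124 mg/L.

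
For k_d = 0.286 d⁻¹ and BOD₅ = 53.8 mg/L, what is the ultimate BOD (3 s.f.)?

BOD₅ = L₀(1 − e^(−5k_d)) ⇒ L₀ = BOD₅ / (1 − e^(−5×0.286))
= 53.8 / (1 − 0.2393) = 53.8 / 0.7607 = 70.73 mg/L.

L₀ ≈ 70.7 mg/L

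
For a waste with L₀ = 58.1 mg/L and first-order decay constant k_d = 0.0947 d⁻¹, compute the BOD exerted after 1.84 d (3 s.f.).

y_t = L₀(1 − e^(−k_d t)) = 58.1 × (1 − e^(−0.0947×1.84))
= 58.1 × (1 − 0.8401) = 58.1 × 0.1599 = 9.291 mg/L.

y ≈ 9.29 mg/L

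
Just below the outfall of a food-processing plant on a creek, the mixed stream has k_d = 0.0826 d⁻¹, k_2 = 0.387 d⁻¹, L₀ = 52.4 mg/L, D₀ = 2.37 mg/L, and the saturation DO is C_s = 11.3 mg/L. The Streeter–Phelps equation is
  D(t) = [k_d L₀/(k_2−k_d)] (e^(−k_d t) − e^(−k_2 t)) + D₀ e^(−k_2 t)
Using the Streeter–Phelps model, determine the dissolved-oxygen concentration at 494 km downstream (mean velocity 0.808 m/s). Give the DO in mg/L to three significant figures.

DO ≈ 4.14 mg/L

Travel time t = x/v = 494 km / (0.808 m/s) = 494000 m / 0.808 m/s = 611400 s = 7.076 d.
k_d L₀/(k_2−k_d) = 0.0826×52.4/(0.387−0.0826) = 4.328/0.3044 = 14.22 mg/L.
e^(−k_d t) = e^(−0.0826×7.076) = 0.5574; e^(−k_2 t) = e^(−0.387×7.076) = 0.06467.
D = 14.22 × (0.5574 − 0.06467) + 2.37 × 0.06467 = 7.006 + 0.1533 = 7.159 mg/L.
DO = C_s − D = 11.3 − 7.159 = 4.141 mg/L.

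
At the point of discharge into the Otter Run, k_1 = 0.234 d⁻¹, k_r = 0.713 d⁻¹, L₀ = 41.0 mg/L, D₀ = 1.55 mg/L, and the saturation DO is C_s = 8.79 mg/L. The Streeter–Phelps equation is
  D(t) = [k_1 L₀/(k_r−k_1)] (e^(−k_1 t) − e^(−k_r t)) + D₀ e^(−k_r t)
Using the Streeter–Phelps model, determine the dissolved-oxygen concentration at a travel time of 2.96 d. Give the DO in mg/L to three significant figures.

k_1 L₀/(k_r−k_1) = 0.234×41.0/(0.713−0.234) = 9.594/0.4790 = 20.03 mg/L.
e^(−k_1 t) = e^(−0.234×2.960) = 0.5003; e^(−k_r t) = e^(−0.713×2.960) = 0.1212.
D = 20.03 × (0.5003 − 0.1212) + 1.55 × 0.1212 = 7.593 + 0.1878 = 7.780 mg/L.
DO = C_s − D = 8.79 − 7.780 = 1.010 mg/L.

DO ≈ 1.01 mg/L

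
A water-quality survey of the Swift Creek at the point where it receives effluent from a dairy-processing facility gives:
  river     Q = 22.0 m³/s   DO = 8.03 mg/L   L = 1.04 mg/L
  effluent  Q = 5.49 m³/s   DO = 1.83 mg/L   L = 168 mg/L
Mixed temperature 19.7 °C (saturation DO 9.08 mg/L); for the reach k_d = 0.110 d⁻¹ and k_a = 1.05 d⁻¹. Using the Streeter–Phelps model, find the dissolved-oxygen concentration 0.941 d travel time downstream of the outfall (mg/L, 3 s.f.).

Mixed DO = (22.0×8.03 + 5.49×1.83)/(22.0+5.49) = 186.7/27.49 = 6.792 mg/L.
Mixed L₀ = (22.0×1.04 + 5.49×168)/(27.49) = 945.2/27.49 = 34.38 mg/L.
Initial deficit D₀ = C_s − DO₀ = 9.08 − 6.792 = 2.288 mg/L.
D(0.941) = [0.110×34.38/(1.05−0.110)](e^(−0.110×0.941) − e^(−1.05×0.941)) + 2.288 e^(−1.05×0.941)
= 4.024 × (0.9017 − 0.3723) + 2.288 × 0.3723 = 2.982 mg/L.
DO = 9.08 − 2.982 = 6.098 mg/L.

DO ≈ 6.10 mg/L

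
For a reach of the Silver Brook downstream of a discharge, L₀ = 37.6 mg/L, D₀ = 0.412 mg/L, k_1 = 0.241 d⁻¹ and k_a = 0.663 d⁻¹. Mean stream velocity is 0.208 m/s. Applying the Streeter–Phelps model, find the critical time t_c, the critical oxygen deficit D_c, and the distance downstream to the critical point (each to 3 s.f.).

At the critical point dD/dt = 0, so k_1 L₀ e^(−k_1 t) = k_a D. Substituting D(t) from the Streeter–Phelps equation and solving for t gives
t_c = ln[(k_a/k_1)(1 − D₀(k_a−k_1)/(k_1 L₀))] / (k_a−k_1).
Here k_a−k_1 = 0.4220 d⁻¹ and 1 − D₀(k_a−k_1)/(k_1 L₀) = 1 − 0.412×0.4220/(0.241×37.6) = 0.9808, so
t_c = ln(2.751 × 0.9808) / 0.4220 = 0.9926 / 0.4220 = 2.352 d.
D_c = (k_1/k_a) L₀ e^(−k_1 t_c) = (0.241/0.663) × 37.6 × e^(−0.241×2.352) = 0.3635 × 37.6 × 0.5673 = 7.754 mg/L.
x_c = v t_c = 0.208 m/s × 2.352 d × 86400 s/d = 42270 m ≈ 42.3 km.

t_c ≈ 2.35 d; D_c ≈ 7.75 mg/L; x_c ≈ 42.3 km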